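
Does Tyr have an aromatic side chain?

Yes

Phenylalanine (F), tryptophan (W), and tyrosine (Y) have aromatic ring side chains.
Tyrosine is in this group.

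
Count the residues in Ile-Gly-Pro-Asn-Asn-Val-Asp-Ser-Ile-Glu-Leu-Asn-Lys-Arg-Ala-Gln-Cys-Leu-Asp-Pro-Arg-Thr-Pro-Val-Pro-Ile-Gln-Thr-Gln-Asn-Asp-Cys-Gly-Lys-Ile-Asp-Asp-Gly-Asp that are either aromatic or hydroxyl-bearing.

Aromatic: F, W, Y. Hydroxyl-bearing: S, T, Y.
Aromatic residues here: none (0).
Hydroxyl-bearing residues here: Ser8, Thr22, Thr28 (3).
(Y belongs to both groups, but none appear in this sequence.) Total = 0 + 3 = 3.

3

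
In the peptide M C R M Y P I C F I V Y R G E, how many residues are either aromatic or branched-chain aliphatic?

6

Aromatic: F, W, Y. Branched-chain aliphatic: I, L, V.
Aromatic residues here: Y5, F9, Y12 (3).
Branched-chain aliphatic residues here: I7, I10, V11 (3).
The two groups share no amino acid, so total = 3 + 3 = 6.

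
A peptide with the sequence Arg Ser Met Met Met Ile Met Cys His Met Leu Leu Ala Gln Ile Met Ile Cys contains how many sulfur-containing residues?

8

The sulfur-bearing residues are cysteine (–SH) and methionine (–S–CH₃).
Matching residues: Met3, Met4, Met5, Met7, Cys8, Met10, Met16, Cys18.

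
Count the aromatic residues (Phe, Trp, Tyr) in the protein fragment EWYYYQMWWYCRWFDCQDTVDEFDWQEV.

11

Matching residues: W2, Y3, Y4, Y5, W8, W9, Y10, W13, F14, F23, W25.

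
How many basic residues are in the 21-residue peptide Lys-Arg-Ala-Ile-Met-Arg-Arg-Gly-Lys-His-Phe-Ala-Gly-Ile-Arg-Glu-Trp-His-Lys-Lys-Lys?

K, R, and H are the three residues with basic side chains (ε-amine, guanidinium, and imidazole respectively).
Matching residues: Lys1, Arg2, Arg6, Arg7, Lys9, His10, Arg15, His18, Lys19, Lys20, Lys21.

11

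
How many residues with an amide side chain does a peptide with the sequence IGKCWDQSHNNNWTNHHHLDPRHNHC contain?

6

Asparagine (N) and glutamine (Q) have uncharged amide side chains.
Matching residues: Q7, N10, N11, N12, N15, N24.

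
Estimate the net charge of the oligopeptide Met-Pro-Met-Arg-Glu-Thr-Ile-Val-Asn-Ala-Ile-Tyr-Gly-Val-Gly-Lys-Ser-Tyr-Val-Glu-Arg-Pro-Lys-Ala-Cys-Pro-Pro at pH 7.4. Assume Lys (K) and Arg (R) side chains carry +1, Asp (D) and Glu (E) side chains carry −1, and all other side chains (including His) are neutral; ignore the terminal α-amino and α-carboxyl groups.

Positive (K, R): Arg4, Lys16, Arg21, Lys23 → +4.
Negative (D, E): Glu5, Glu20 → −2.
Net charge = (+4) + (−2) = +2.

+2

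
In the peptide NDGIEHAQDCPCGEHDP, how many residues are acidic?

Aspartate (D) and glutamate (E) have carboxylic-acid side chains and are the acidic amino acids.
Matching residues: D2, E5, D9, E14, D16.

5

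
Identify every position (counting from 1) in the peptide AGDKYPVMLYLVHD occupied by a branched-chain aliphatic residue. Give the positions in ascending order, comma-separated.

7, 9, 11, 12

Matching residues: V7, L9, L11, V12.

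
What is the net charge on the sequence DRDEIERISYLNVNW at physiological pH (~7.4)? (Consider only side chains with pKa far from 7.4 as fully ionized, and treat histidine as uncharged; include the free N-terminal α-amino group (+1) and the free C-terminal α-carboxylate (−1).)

-2

The side chains ionized at physiological pH are Lys/Arg (+1) and Asp/Glu (−1); with His treated as neutral, nothing else contributes.
Positive (K, R): R2, R7 → +2.
Negative (D, E): D1, D3, E4, E6 → −4.
The N-terminus (+1) and C-terminus (−1) cancel.
Net charge = (+2) + (−4) = −2.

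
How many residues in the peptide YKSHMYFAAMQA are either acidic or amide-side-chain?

Acidic: D, E. Amide-side-chain: N, Q.
Acidic residues here: none (0).
Amide-side-chain residues here: Q11 (1).
The two groups share no amino acid, so total = 0 + 1 = 1.

1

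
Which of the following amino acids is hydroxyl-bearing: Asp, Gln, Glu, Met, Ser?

Ser

The –OH-bearing residues are Ser, Thr (aliphatic alcohols), and Tyr (phenol).
Of the listed options, only Ser belongs to this group.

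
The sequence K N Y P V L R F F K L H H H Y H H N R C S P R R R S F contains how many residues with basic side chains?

12

Lysine (K), arginine (R), and histidine (H) have basic, nitrogen-containing side chains.
Matching residues: K1, R7, K10, H12, H13, H14, H16, H17, R19, R23, R24, R25.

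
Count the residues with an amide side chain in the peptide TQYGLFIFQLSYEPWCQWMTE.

3

Asparagine (N) and glutamine (Q) have uncharged amide side chains.
Matching residues: Q2, Q9, Q17.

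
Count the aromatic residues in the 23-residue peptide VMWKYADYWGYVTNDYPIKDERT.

Phenylalanine (F), tryptophan (W), and tyrosine (Y) have aromatic ring side chains.
Matching residues: W3, Y5, Y8, W9, Y11, Y16.

6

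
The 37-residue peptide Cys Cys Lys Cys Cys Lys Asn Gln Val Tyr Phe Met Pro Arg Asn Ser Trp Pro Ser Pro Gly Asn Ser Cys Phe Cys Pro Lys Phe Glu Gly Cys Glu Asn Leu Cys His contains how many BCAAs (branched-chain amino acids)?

The BCAAs are Val, Leu, and Ile — aliphatic side chains with a branch point.
Matching residues: Val9, Leu35.

2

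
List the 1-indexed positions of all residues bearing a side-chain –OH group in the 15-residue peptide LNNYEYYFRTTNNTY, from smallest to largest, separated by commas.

4, 6, 7, 10, 11, 14, 15

S, T, and Y are the three residues with a side-chain hydroxyl.
Matching residues: Y4, Y6, Y7, T10, T11, T14, Y15.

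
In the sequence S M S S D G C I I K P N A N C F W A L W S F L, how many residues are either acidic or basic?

2

Acidic: D, E. Basic: H, K, R.
Acidic residues here: D5 (1).
Basic residues here: K10 (1).
The two groups share no amino acid, so total = 1 + 1 = 2.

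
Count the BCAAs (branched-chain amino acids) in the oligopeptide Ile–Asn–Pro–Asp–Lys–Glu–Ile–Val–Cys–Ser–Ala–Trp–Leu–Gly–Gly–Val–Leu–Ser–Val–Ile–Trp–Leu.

Valine (V), leucine (L), and isoleucine (I) are the branched-chain amino acids.
Matching residues: Ile1, Ile7, Val8, Leu13, Val16, Leu17, Val19, Ile20, Leu22.

9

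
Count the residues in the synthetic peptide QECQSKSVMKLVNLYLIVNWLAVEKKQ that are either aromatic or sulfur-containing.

4

Aromatic: F, W, Y. Sulfur-containing: C, M.
Aromatic residues here: Y15, W20 (2).
Sulfur-containing residues here: C3, M9 (2).
The two groups share no amino acid, so total = 2 + 2 = 4.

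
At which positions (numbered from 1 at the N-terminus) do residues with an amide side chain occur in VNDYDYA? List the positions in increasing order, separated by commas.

2

Only N (asparagine) and Q (glutamine) carry a side-chain carboxamide.
Matching residues: N2.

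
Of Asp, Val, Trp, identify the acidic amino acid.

Only D (aspartate) and E (glutamate) carry a side-chain carboxylic acid.
Of the listed options, only Asp belongs to this group.

Asp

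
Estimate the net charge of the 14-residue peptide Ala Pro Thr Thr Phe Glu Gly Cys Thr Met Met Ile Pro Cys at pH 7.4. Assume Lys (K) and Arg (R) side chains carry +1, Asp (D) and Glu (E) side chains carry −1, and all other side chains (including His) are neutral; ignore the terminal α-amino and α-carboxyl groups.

-1

Positive (K, R): none → +0.
Negative (D, E): Glu6 → −1.
Net charge = (+0) + (−1) = −1.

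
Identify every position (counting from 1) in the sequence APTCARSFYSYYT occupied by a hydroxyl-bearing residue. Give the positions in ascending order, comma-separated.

Serine (S), threonine (T), and tyrosine (Y) each carry a hydroxyl group on the side chain.
Matching residues: T3, S7, Y9, S10, Y11, Y12, T13.

3, 7, 9, 10, 11, 12, 13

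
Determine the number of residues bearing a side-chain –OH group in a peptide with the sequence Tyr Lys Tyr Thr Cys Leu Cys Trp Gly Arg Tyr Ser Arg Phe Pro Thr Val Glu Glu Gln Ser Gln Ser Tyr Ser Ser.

11

S, T, and Y are the three residues with a side-chain hydroxyl.
Matching residues: Tyr1, Tyr3, Thr4, Tyr11, Ser12, Thr16, Ser21, Ser23, Tyr24, Ser25, Ser26.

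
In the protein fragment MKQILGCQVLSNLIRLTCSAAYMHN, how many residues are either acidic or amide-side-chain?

4

Acidic: D, E. Amide-side-chain: N, Q.
Acidic residues here: none (0).
Amide-side-chain residues here: Q3, Q8, N12, N25 (4).
The two groups share no amino acid, so total = 0 + 4 = 4.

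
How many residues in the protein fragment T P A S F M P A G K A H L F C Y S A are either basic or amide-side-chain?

2

Basic: H, K, R. Amide-side-chain: N, Q.
Basic residues here: K10, H12 (2).
Amide-side-chain residues here: none (0).
The two groups share no amino acid, so total = 2 + 0 = 2.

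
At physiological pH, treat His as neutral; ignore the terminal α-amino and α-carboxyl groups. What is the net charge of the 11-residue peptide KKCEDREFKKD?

At pH ~7.4 the Lys and Arg side chains are protonated (+1), the Asp and Glu side chains are deprotonated (−1), and with His taken as neutral all other side chains carry no charge.
Positive (K, R): K1, K2, R6, K9, K10 → +5.
Negative (D, E): E4, D5, E7, D11 → −4.
Net charge = (+5) + (−4) = +1.

+1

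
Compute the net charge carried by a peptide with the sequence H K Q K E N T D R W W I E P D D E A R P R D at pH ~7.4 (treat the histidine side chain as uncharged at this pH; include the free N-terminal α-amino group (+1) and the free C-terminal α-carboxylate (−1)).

-2

The side chains ionized at physiological pH are Lys/Arg (+1) and Asp/Glu (−1); with His treated as neutral, nothing else contributes.
Positive (K, R): K2, K4, R9, R19, R21 → +5.
Negative (D, E): E5, D8, E13, D15, D16, E17, D22 → −7.
The N-terminus (+1) and C-terminus (−1) cancel.
Net charge = (+5) + (−7) = −2.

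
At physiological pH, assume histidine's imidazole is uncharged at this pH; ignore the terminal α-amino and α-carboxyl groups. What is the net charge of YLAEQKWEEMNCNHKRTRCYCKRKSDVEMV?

+2

The side chains ionized at physiological pH are Lys/Arg (+1) and Asp/Glu (−1); with His treated as neutral, nothing else contributes.
Positive (K, R): K6, K15, R16, R18, K22, R23, K24 → +7.
Negative (D, E): E4, E8, E9, D26, E28 → −5.
Net charge = (+7) + (−5) = +2.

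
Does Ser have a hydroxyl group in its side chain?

S, T, and Y are the three residues with a side-chain hydroxyl.
Serine is in this group.

Yes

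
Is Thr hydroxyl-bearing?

Yes

Serine (S), threonine (T), and tyrosine (Y) each carry a hydroxyl group on the side chain.
Threonine is in this group.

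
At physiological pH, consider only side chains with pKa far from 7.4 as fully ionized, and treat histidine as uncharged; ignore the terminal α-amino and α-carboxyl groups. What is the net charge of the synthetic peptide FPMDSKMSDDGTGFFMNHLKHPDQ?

The side chains ionized at physiological pH are Lys/Arg (+1) and Asp/Glu (−1); with His treated as neutral, nothing else contributes.
Positive (K, R): K6, K20 → +2.
Negative (D, E): D4, D9, D10, D23 → −4.
Net charge = (+2) + (−4) = −2.

-2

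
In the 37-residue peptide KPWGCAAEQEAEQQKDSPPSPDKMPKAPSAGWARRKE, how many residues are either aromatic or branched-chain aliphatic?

2

Aromatic: F, W, Y. Branched-chain aliphatic: I, L, V.
Aromatic residues here: W3, W32 (2).
Branched-chain aliphatic residues here: none (0).
The two groups share no amino acid, so total = 2 + 0 = 2.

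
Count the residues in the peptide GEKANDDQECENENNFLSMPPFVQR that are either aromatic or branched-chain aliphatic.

4

Aromatic: F, W, Y. Branched-chain aliphatic: I, L, V.
Aromatic residues here: F16, F22 (2).
Branched-chain aliphatic residues here: L17, V23 (2).
The two groups share no amino acid, so total = 2 + 2 = 4.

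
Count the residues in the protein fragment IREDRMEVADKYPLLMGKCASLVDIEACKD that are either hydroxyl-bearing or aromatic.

2

Hydroxyl-bearing: S, T, Y. Aromatic: F, W, Y.
Hydroxyl-bearing residues here: Y12, S21 (2).
Aromatic residues here: Y12 (1).
Y is in both groups, so the 1 Y residue must not be double-counted.
Total = 2 + 1 − 1 = 2.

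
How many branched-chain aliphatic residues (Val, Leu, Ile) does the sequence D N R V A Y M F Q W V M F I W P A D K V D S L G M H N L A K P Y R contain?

6

Matching residues: V4, V11, I14, V20, L23, L28.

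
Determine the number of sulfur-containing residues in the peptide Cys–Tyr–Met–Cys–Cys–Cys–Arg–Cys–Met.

7

Cysteine (C, thiol) and methionine (M, thioether) are the two sulfur-containing amino acids.
Matching residues: Cys1, Met3, Cys4, Cys5, Cys6, Cys8, Met9.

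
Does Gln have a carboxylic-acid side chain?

No

The acidic residues are Asp (D) and Glu (E), whose side chains end in a carboxylate group.
Glutamine is not in this group.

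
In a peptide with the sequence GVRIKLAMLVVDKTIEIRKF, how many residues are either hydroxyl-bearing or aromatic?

2

Hydroxyl-bearing: S, T, Y. Aromatic: F, W, Y.
Hydroxyl-bearing residues here: T14 (1).
Aromatic residues here: F20 (1).
(Y belongs to both groups, but none appear in this sequence.) Total = 1 + 1 = 2.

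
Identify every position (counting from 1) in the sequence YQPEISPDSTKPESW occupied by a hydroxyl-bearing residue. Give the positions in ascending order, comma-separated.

The –OH-bearing residues are Ser, Thr (aliphatic alcohols), and Tyr (phenol).
Matching residues: Y1, S6, S9, T10, S14.

1, 6, 9, 10, 14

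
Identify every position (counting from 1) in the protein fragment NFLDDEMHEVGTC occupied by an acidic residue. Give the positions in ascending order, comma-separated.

4, 5, 6, 9

Aspartate (D) and glutamate (E) have carboxylic-acid side chains and are the acidic amino acids.
Matching residues: D4, D5, E6, E9.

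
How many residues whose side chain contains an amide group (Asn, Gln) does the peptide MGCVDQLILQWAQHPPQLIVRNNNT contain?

Matching residues: Q6, Q10, Q13, Q17, N22, N23, N24.

7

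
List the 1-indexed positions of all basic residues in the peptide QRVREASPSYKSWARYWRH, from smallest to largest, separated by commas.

2, 4, 11, 15, 18, 19

Lysine (K), arginine (R), and histidine (H) have basic, nitrogen-containing side chains.
Matching residues: R2, R4, K11, R15, R18, H19.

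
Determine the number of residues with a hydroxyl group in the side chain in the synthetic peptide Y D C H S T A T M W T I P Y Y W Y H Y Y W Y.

11

S, T, and Y are the three residues with a side-chain hydroxyl.
Matching residues: Y1, S5, T6, T8, T11, Y14, Y15, Y17, Y19, Y20, Y22.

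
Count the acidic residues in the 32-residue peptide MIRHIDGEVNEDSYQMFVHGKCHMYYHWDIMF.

Aspartate (D) and glutamate (E) have carboxylic-acid side chains and are the acidic amino acids.
Matching residues: D6, E8, E11, D12, D29.

5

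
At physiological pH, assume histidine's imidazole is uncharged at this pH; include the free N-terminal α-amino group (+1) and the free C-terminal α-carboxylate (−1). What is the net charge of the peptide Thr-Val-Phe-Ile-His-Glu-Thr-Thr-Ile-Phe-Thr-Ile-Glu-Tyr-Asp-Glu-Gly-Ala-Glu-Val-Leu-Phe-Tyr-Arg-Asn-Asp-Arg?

Near pH 7.4, K and R contribute +1 each, D and E contribute −1 each, and every other side chain (His included, as stated) is uncharged.
Positive (K, R): Arg24, Arg27 → +2.
Negative (D, E): Glu6, Glu13, Asp15, Glu16, Glu19, Asp26 → −6.
The N-terminus (+1) and C-terminus (−1) cancel.
Net charge = (+2) + (−6) = −4.

-4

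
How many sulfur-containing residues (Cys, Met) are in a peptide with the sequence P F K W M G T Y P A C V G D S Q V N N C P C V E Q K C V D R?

5

Matching residues: M5, C11, C20, C22, C27.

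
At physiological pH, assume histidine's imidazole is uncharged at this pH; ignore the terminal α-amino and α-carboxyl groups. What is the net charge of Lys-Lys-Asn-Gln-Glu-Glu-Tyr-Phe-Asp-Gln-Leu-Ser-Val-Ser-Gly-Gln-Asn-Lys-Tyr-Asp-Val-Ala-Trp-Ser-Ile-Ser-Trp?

At pH ~7.4 the Lys and Arg side chains are protonated (+1), the Asp and Glu side chains are deprotonated (−1), and with His taken as neutral all other side chains carry no charge.
Positive (K, R): Lys1, Lys2, Lys18 → +3.
Negative (D, E): Glu5, Glu6, Asp9, Asp20 → −4.
Net charge = (+3) + (−4) = −1.

-1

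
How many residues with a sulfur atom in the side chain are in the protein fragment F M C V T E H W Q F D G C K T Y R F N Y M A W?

The sulfur-bearing residues are cysteine (–SH) and methionine (–S–CH₃).
Matching residues: M2, C3, C13, M21.

4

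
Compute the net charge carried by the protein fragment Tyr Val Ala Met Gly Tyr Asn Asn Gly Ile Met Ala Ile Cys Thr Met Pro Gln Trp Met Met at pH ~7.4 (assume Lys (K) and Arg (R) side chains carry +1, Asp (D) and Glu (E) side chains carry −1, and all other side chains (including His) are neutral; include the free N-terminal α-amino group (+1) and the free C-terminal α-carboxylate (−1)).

0

Positive (K, R): none → +0.
Negative (D, E): none → −0.
The N-terminus (+1) and C-terminus (−1) cancel.
Net charge = (+0) + (−0) = 0.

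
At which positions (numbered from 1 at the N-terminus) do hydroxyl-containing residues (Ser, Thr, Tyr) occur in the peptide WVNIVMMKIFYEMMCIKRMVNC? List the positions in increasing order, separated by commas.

11

Matching residues: Y11.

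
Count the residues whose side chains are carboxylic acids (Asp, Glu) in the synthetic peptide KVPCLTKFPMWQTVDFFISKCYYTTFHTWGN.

1

Matching residues: D15.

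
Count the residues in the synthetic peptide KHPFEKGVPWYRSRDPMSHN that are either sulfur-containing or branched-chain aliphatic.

Sulfur-containing: C, M. Branched-chain aliphatic: I, L, V.
Sulfur-containing residues here: M17 (1).
Branched-chain aliphatic residues here: V8 (1).
The two groups share no amino acid, so total = 1 + 1 = 2.

2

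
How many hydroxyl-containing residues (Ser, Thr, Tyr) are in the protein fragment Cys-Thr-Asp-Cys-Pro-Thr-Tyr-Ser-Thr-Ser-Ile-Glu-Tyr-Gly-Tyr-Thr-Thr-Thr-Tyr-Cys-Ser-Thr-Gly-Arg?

Matching residues: Thr2, Thr6, Tyr7, Ser8, Thr9, Ser10, Tyr13, Tyr15, Thr16, Thr17, Thr18, Tyr19, Ser21, Thr22.

14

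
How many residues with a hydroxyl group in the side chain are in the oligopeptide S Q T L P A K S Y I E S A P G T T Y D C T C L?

9

The –OH-bearing residues are Ser, Thr (aliphatic alcohols), and Tyr (phenol).
Matching residues: S1, T3, S8, Y9, S12, T16, T17, Y18, T21.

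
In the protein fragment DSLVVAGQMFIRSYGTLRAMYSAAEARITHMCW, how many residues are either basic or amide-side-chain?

Basic: H, K, R. Amide-side-chain: N, Q.
Basic residues here: R12, R18, R27, H30 (4).
Amide-side-chain residues here: Q8 (1).
The two groups share no amino acid, so total = 4 + 1 = 5.

5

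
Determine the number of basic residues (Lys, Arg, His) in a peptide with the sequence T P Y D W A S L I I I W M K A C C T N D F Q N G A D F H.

2

Matching residues: K14, H28.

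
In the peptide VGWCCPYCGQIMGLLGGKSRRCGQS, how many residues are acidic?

0

Aspartate (D) and glutamate (E) have carboxylic-acid side chains and are the acidic amino acids.
None of the 25 residues belong to this group.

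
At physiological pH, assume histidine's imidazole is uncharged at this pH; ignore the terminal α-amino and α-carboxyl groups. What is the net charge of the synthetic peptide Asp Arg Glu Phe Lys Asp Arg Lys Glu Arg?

+1

At pH ~7.4 the Lys and Arg side chains are protonated (+1), the Asp and Glu side chains are deprotonated (−1), and with His taken as neutral all other side chains carry no charge.
Positive (K, R): Arg2, Lys5, Arg7, Lys8, Arg10 → +5.
Negative (D, E): Asp1, Glu3, Asp6, Glu9 → −4.
Net charge = (+5) + (−4) = +1.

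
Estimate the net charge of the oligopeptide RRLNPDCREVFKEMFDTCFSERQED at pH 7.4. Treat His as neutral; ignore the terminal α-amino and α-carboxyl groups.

-2

The side chains ionized at physiological pH are Lys/Arg (+1) and Asp/Glu (−1); with His treated as neutral, nothing else contributes.
Positive (K, R): R1, R2, R8, K12, R22 → +5.
Negative (D, E): D6, E9, E13, D16, E21, E24, D25 → −7.
Net charge = (+5) + (−7) = −2.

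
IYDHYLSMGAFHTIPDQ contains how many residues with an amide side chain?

1

Only N (asparagine) and Q (glutamine) carry a side-chain carboxamide.
Matching residues: Q17.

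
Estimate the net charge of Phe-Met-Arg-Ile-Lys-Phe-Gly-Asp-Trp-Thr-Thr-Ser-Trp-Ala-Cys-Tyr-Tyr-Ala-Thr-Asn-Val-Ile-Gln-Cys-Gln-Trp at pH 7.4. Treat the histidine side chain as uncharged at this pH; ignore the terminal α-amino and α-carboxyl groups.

The side chains ionized at physiological pH are Lys/Arg (+1) and Asp/Glu (−1); with His treated as neutral, nothing else contributes.
Positive (K, R): Arg3, Lys5 → +2.
Negative (D, E): Asp8 → −1.
Net charge = (+2) + (−1) = +1.

+1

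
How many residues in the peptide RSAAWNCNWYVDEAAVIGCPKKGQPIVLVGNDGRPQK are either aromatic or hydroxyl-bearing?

Aromatic: F, W, Y. Hydroxyl-bearing: S, T, Y.
Aromatic residues here: W5, W9, Y10 (3).
Hydroxyl-bearing residues here: S2, Y10 (2).
Y is in both groups, so the 1 Y residue must not be double-counted.
Total = 3 + 2 − 1 = 4.

4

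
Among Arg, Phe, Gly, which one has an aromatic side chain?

The aromatic amino acids are Phe (F, benzyl), Trp (W, indole), and Tyr (Y, phenol).
Of the listed options, only Phe belongs to this group.

Phe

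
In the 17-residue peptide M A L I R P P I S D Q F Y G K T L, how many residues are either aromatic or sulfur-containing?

3

Aromatic: F, W, Y. Sulfur-containing: C, M.
Aromatic residues here: F12, Y13 (2).
Sulfur-containing residues here: M1 (1).
The two groups share no amino acid, so total = 2 + 1 = 3.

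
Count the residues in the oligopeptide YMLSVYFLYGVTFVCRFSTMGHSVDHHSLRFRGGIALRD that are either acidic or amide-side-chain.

Acidic: D, E. Amide-side-chain: N, Q.
Acidic residues here: D25, D39 (2).
Amide-side-chain residues here: none (0).
The two groups share no amino acid, so total = 2 + 0 = 2.

2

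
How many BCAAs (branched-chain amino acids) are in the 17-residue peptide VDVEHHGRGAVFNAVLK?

V, L, and I make up the branched-chain aliphatic group.
Matching residues: V1, V3, V11, V15, L16.

5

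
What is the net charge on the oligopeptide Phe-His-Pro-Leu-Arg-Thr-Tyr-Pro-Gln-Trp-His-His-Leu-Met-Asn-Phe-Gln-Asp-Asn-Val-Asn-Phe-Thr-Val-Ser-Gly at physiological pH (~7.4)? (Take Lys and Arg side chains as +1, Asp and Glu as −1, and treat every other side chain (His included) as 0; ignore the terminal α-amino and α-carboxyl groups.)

Positive (K, R): Arg5 → +1.
Negative (D, E): Asp18 → −1.
Net charge = (+1) + (−1) = 0.

0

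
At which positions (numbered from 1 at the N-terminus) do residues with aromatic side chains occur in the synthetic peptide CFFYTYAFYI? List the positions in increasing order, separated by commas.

Phenylalanine (F), tryptophan (W), and tyrosine (Y) have aromatic ring side chains.
Matching residues: F2, F3, Y4, Y6, F8, Y9.

2, 3, 4, 6, 8, 9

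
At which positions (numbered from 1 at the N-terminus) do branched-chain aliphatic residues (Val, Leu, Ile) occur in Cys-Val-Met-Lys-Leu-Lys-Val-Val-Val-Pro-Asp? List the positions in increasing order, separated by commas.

Matching residues: Val2, Leu5, Val7, Val8, Val9.

2, 5, 7, 8, 9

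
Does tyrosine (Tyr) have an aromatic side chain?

Phenylalanine (F), tryptophan (W), and tyrosine (Y) have aromatic ring side chains.
Tyrosine is in this group.

Yes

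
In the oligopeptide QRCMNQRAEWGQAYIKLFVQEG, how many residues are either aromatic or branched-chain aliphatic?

6

Aromatic: F, W, Y. Branched-chain aliphatic: I, L, V.
Aromatic residues here: W10, Y14, F18 (3).
Branched-chain aliphatic residues here: I15, L17, V19 (3).
The two groups share no amino acid, so total = 3 + 3 = 6.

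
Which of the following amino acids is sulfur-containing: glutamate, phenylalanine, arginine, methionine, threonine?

methionine

The sulfur-bearing residues are cysteine (–SH) and methionine (–S–CH₃).
Of the listed options, only methionine belongs to this group.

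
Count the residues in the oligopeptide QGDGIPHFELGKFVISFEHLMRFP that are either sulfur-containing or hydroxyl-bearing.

2

Sulfur-containing: C, M. Hydroxyl-bearing: S, T, Y.
Sulfur-containing residues here: M21 (1).
Hydroxyl-bearing residues here: S16 (1).
The two groups share no amino acid, so total = 1 + 1 = 2.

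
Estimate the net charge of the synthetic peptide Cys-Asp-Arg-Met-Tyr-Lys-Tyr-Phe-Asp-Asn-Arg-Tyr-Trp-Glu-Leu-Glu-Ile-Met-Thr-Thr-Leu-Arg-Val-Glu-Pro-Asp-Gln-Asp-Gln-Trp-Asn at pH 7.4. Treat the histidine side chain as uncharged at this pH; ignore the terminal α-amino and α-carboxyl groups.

Near pH 7.4, K and R contribute +1 each, D and E contribute −1 each, and every other side chain (His included, as stated) is uncharged.
Positive (K, R): Arg3, Lys6, Arg11, Arg22 → +4.
Negative (D, E): Asp2, Asp9, Glu14, Glu16, Glu24, Asp26, Asp28 → −7.
Net charge = (+4) + (−7) = −3.

-3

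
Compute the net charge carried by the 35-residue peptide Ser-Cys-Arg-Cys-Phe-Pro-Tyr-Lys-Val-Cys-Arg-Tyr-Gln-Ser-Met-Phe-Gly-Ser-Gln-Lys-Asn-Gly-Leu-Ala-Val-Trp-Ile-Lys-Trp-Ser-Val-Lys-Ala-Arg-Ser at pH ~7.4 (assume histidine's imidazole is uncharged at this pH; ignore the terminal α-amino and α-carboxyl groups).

At pH ~7.4 the Lys and Arg side chains are protonated (+1), the Asp and Glu side chains are deprotonated (−1), and with His taken as neutral all other side chains carry no charge.
Positive (K, R): Arg3, Lys8, Arg11, Lys20, Lys28, Lys32, Arg34 → +7.
Negative (D, E): none → −0.
Net charge = (+7) + (−0) = +7.

+7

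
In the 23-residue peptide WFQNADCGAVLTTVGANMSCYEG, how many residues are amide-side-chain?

3

Asparagine (N) and glutamine (Q) have uncharged amide side chains.
Matching residues: Q3, N4, N17.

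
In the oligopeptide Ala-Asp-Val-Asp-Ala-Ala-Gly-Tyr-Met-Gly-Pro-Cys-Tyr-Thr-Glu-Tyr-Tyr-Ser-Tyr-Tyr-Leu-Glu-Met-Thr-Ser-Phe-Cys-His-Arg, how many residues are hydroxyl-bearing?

10

Serine (S), threonine (T), and tyrosine (Y) each carry a hydroxyl group on the side chain.
Matching residues: Tyr8, Tyr13, Thr14, Tyr16, Tyr17, Ser18, Tyr19, Tyr20, Thr24, Ser25.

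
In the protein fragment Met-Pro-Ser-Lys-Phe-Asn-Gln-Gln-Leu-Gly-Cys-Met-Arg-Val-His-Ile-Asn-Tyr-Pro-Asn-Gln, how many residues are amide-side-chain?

Only N (asparagine) and Q (glutamine) carry a side-chain carboxamide.
Matching residues: Asn6, Gln7, Gln8, Asn17, Asn20, Gln21.

6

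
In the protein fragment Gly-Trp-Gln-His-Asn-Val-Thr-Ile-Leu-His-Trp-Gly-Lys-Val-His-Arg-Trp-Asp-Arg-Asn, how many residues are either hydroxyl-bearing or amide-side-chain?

Hydroxyl-bearing: S, T, Y. Amide-side-chain: N, Q.
Hydroxyl-bearing residues here: Thr7 (1).
Amide-side-chain residues here: Gln3, Asn5, Asn20 (3).
The two groups share no amino acid, so total = 1 + 3 = 4.

4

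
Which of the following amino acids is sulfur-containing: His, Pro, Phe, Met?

Met

Cysteine (C, thiol) and methionine (M, thioether) are the two sulfur-containing amino acids.
Of the listed options, only Met belongs to this group.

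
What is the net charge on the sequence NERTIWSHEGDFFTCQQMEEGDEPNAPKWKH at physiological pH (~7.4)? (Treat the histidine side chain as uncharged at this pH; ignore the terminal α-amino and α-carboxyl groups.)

-4

At pH ~7.4 the Lys and Arg side chains are protonated (+1), the Asp and Glu side chains are deprotonated (−1), and with His taken as neutral all other side chains carry no charge.
Positive (K, R): R3, K28, K30 → +3.
Negative (D, E): E2, E9, D11, E19, E20, D22, E23 → −7.
Net charge = (+3) + (−7) = −4.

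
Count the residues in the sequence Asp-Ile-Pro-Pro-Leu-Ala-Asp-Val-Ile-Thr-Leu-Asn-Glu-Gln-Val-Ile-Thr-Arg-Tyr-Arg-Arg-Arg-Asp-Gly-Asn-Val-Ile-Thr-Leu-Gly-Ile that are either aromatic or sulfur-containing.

1

Aromatic: F, W, Y. Sulfur-containing: C, M.
Aromatic residues here: Tyr19 (1).
Sulfur-containing residues here: none (0).
The two groups share no amino acid, so total = 1 + 0 = 1.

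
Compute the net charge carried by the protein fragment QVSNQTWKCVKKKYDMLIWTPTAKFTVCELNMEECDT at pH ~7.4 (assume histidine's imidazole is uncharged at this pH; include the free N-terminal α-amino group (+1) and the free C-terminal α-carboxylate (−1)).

The side chains ionized at physiological pH are Lys/Arg (+1) and Asp/Glu (−1); with His treated as neutral, nothing else contributes.
Positive (K, R): K8, K11, K12, K13, K24 → +5.
Negative (D, E): D15, E29, E33, E34, D36 → −5.
The N-terminus (+1) and C-terminus (−1) cancel.
Net charge = (+5) + (−5) = 0.

0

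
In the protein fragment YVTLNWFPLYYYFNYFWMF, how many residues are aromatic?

11

The aromatic amino acids are Phe (F, benzyl), Trp (W, indole), and Tyr (Y, phenol).
Matching residues: Y1, W6, F7, Y10, Y11, Y12, F13, Y15, F16, W17, F19.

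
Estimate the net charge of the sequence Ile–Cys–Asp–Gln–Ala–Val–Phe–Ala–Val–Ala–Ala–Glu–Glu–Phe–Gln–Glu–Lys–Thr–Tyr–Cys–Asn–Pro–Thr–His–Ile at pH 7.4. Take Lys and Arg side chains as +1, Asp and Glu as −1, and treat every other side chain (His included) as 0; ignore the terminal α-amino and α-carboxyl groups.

-3

Positive (K, R): Lys17 → +1.
Negative (D, E): Asp3, Glu12, Glu13, Glu16 → −4.
Net charge = (+1) + (−4) = −3.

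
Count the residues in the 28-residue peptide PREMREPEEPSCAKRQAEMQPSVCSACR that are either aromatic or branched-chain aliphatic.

Aromatic: F, W, Y. Branched-chain aliphatic: I, L, V.
Aromatic residues here: none (0).
Branched-chain aliphatic residues here: V23 (1).
The two groups share no amino acid, so total = 0 + 1 = 1.

1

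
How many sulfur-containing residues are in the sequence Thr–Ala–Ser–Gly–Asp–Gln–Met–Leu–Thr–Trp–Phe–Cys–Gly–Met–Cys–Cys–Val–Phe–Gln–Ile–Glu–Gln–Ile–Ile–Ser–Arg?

5

The sulfur-bearing residues are cysteine (–SH) and methionine (–S–CH₃).
Matching residues: Met7, Cys12, Met14, Cys15, Cys16.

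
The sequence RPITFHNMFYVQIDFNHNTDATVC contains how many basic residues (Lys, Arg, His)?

Matching residues: R1, H6, H17.

3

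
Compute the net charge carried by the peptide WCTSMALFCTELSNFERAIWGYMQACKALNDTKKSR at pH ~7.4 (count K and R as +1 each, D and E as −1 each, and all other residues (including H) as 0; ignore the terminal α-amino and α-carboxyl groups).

Positive (K, R): R17, K27, K33, K34, R36 → +5.
Negative (D, E): E11, E16, D31 → −3.
Net charge = (+5) + (−3) = +2.

+2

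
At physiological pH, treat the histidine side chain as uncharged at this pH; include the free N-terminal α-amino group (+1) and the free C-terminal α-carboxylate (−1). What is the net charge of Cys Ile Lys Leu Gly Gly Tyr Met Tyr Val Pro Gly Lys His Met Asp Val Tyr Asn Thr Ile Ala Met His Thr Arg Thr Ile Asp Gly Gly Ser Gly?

The side chains ionized at physiological pH are Lys/Arg (+1) and Asp/Glu (−1); with His treated as neutral, nothing else contributes.
Positive (K, R): Lys3, Lys13, Arg26 → +3.
Negative (D, E): Asp16, Asp29 → −2.
The N-terminus (+1) and C-terminus (−1) cancel.
Net charge = (+3) + (−2) = +1.

+1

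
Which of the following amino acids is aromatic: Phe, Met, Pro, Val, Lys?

F, W, and Y each carry an aromatic ring on the side chain.
Of the listed options, only Phe belongs to this group.

Phe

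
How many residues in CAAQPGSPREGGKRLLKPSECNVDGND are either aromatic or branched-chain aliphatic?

3

Aromatic: F, W, Y. Branched-chain aliphatic: I, L, V.
Aromatic residues here: none (0).
Branched-chain aliphatic residues here: L15, L16, V23 (3).
The two groups share no amino acid, so total = 0 + 3 = 3.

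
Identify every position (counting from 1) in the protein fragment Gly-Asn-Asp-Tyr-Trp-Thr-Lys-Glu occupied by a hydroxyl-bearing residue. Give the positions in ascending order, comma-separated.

4, 6

S, T, and Y are the three residues with a side-chain hydroxyl.
Matching residues: Tyr4, Thr6.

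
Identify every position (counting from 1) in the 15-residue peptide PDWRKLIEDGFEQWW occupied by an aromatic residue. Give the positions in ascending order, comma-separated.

Matching residues: W3, F11, W14, W15.

3, 11, 14, 15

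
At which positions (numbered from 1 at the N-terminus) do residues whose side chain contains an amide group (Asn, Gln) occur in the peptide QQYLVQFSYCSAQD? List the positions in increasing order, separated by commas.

Matching residues: Q1, Q2, Q6, Q13.

1, 2, 6, 13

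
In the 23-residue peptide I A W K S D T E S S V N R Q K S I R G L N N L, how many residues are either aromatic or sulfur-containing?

Aromatic: F, W, Y. Sulfur-containing: C, M.
Aromatic residues here: W3 (1).
Sulfur-containing residues here: none (0).
The two groups share no amino acid, so total = 1 + 0 = 1.

1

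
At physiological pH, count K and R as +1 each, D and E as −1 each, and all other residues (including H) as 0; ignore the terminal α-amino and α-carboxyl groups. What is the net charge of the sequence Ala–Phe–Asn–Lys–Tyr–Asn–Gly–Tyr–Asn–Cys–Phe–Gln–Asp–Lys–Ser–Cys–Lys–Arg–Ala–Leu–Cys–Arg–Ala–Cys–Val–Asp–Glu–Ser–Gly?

Positive (K, R): Lys4, Lys14, Lys17, Arg18, Arg22 → +5.
Negative (D, E): Asp13, Asp26, Glu27 → −3.
Net charge = (+5) + (−3) = +2.

+2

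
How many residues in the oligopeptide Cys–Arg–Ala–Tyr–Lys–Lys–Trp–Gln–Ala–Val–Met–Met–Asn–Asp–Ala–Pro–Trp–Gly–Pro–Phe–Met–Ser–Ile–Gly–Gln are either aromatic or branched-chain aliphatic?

6

Aromatic: F, W, Y. Branched-chain aliphatic: I, L, V.
Aromatic residues here: Tyr4, Trp7, Trp17, Phe20 (4).
Branched-chain aliphatic residues here: Val10, Ile23 (2).
The two groups share no amino acid, so total = 4 + 2 = 6.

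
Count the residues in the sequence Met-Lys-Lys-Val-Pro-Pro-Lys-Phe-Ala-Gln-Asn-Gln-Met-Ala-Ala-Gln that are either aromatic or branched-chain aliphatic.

Aromatic: F, W, Y. Branched-chain aliphatic: I, L, V.
Aromatic residues here: Phe8 (1).
Branched-chain aliphatic residues here: Val4 (1).
The two groups share no amino acid, so total = 1 + 1 = 2.

2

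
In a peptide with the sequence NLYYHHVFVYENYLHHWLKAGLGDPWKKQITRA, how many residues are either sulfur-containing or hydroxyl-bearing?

Sulfur-containing: C, M. Hydroxyl-bearing: S, T, Y.
Sulfur-containing residues here: none (0).
Hydroxyl-bearing residues here: Y3, Y4, Y10, Y13, T31 (5).
The two groups share no amino acid, so total = 0 + 5 = 5.

5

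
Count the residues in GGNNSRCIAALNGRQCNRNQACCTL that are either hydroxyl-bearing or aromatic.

Hydroxyl-bearing: S, T, Y. Aromatic: F, W, Y.
Hydroxyl-bearing residues here: S5, T24 (2).
Aromatic residues here: none (0).
(Y belongs to both groups, but none appear in this sequence.) Total = 2 + 0 = 2.

2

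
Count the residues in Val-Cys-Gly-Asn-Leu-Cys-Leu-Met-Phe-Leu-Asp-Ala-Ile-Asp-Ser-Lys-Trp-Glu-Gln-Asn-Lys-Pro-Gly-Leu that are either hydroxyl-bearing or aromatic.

Hydroxyl-bearing: S, T, Y. Aromatic: F, W, Y.
Hydroxyl-bearing residues here: Ser15 (1).
Aromatic residues here: Phe9, Trp17 (2).
(Y belongs to both groups, but none appear in this sequence.) Total = 1 + 2 = 3.

3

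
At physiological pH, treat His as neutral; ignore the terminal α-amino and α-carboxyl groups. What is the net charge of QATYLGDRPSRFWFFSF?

The side chains ionized at physiological pH are Lys/Arg (+1) and Asp/Glu (−1); with His treated as neutral, nothing else contributes.
Positive (K, R): R8, R11 → +2.
Negative (D, E): D7 → −1.
Net charge = (+2) + (−1) = +1.

+1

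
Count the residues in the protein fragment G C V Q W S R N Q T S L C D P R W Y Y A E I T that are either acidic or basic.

Acidic: D, E. Basic: H, K, R.
Acidic residues here: D14, E21 (2).
Basic residues here: R7, R16 (2).
The two groups share no amino acid, so total = 2 + 2 = 4.

4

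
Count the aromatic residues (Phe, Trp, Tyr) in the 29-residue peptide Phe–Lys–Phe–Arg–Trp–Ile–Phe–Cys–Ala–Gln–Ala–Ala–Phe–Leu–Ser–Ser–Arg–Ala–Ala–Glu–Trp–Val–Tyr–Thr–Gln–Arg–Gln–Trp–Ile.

8

Matching residues: Phe1, Phe3, Trp5, Phe7, Phe13, Trp21, Tyr23, Trp28.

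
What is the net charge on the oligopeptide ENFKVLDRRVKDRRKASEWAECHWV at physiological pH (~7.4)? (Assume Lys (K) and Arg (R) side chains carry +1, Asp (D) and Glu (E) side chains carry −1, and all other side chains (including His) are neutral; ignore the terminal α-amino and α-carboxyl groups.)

+2

Positive (K, R): K4, R8, R9, K11, R13, R14, K15 → +7.
Negative (D, E): E1, D7, D12, E18, E21 → −5.
Net charge = (+7) + (−5) = +2.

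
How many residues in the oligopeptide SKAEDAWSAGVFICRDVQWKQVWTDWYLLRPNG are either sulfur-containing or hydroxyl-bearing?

5

Sulfur-containing: C, M. Hydroxyl-bearing: S, T, Y.
Sulfur-containing residues here: C14 (1).
Hydroxyl-bearing residues here: S1, S8, T24, Y27 (4).
The two groups share no amino acid, so total = 1 + 4 = 5.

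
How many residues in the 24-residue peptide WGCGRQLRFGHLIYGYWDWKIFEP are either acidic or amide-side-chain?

3

Acidic: D, E. Amide-side-chain: N, Q.
Acidic residues here: D18, E23 (2).
Amide-side-chain residues here: Q6 (1).
The two groups share no amino acid, so total = 2 + 1 = 3.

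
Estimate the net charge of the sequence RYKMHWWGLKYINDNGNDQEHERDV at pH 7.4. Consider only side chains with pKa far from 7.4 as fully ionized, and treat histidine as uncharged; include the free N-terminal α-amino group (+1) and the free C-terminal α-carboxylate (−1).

-1

Near pH 7.4, K and R contribute +1 each, D and E contribute −1 each, and every other side chain (His included, as stated) is uncharged.
Positive (K, R): R1, K3, K10, R23 → +4.
Negative (D, E): D14, D18, E20, E22, D24 → −5.
The N-terminus (+1) and C-terminus (−1) cancel.
Net charge = (+4) + (−5) = −1.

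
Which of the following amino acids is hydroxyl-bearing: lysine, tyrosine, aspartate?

S, T, and Y are the three residues with a side-chain hydroxyl.
Of the listed options, only tyrosine belongs to this group.

tyrosine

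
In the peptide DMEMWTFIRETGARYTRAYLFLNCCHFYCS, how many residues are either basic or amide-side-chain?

5

Basic: H, K, R. Amide-side-chain: N, Q.
Basic residues here: R9, R14, R17, H26 (4).
Amide-side-chain residues here: N23 (1).
The two groups share no amino acid, so total = 4 + 1 = 5.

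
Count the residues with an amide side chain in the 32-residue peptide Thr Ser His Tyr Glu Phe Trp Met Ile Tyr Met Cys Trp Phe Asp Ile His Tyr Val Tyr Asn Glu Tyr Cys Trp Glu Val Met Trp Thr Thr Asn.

The amide-side-chain residues are Asn (N) and Gln (Q).
Matching residues: Asn21, Asn32.

2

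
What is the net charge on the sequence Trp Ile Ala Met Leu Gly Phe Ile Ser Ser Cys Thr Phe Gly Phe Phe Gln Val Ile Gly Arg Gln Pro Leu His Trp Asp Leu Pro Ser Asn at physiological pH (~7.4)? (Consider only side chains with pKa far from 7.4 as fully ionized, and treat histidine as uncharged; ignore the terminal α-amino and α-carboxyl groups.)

0

The side chains ionized at physiological pH are Lys/Arg (+1) and Asp/Glu (−1); with His treated as neutral, nothing else contributes.
Positive (K, R): Arg21 → +1.
Negative (D, E): Asp27 → −1.
Net charge = (+1) + (−1) = 0.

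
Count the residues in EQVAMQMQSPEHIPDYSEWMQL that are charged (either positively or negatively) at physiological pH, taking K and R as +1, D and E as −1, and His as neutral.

Charged side chains at pH ~7.4: K, R (positive); D, E (negative).
Matching residues: E1, E11, D15, E18.

4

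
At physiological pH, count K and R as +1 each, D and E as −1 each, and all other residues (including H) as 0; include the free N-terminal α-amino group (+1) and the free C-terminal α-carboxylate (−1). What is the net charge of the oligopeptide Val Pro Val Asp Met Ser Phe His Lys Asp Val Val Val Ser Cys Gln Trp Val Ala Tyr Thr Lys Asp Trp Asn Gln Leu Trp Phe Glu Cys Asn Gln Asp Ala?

Positive (K, R): Lys9, Lys22 → +2.
Negative (D, E): Asp4, Asp10, Asp23, Glu30, Asp34 → −5.
The N-terminus (+1) and C-terminus (−1) cancel.
Net charge = (+2) + (−5) = −3.

-3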